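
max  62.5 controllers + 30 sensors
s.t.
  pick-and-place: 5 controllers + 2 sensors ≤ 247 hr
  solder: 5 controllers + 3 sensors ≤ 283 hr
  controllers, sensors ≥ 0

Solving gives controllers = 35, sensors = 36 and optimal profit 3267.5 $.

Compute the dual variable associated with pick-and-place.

Check each constraint at x*: pick-and-place 247/247 (tight); solder 283/283 (tight).
Dual feasibility on the basic columns requires 5·y_pick-and-place + 5·y_solder = 62.5, 2·y_pick-and-place + 3·y_solder = 30.
This yields shadow prices y_pick-and-place = 7.5, y_solder = 5.
Shadow price of pick-and-place = 7.5.

7.5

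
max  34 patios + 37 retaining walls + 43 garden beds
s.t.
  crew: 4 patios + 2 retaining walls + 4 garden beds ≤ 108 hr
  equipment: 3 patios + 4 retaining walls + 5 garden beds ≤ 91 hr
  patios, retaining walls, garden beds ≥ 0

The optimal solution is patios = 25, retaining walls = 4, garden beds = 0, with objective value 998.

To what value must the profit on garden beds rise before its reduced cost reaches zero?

Check each constraint at x*: crew 108/108 (tight); equipment 91/91 (tight).
The binding rows give the dual system: 4·y_crew + 3·y_equipment = 34 and 2·y_crew + 4·y_equipment = 37.
This yields shadow prices y_crew = 2.5, y_equipment = 8.
garden beds enters the basis when its profit ≥ yᵀa₃ = 2.5·4 + 8·5 = 50.

50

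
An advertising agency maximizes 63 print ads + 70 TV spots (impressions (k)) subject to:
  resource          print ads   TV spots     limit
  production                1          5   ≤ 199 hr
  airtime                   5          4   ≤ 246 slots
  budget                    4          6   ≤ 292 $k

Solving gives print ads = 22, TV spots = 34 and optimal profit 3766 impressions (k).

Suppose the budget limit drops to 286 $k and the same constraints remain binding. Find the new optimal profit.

Binding: airtime and budget. Non-binding: production (7 unused).
Slack constraints have shadow price 0 (complementary slackness).
From A_Bᵀ y = c: 5·y_airtime + 4·y_budget = 63; 4·y_airtime + 6·y_budget = 70.
Solving: y_airtime = 7, y_budget = 7.
Δz = y_budget·Δb = 7 × (-6) = -42, so new z* = 3766 − 42 = 3724.

3724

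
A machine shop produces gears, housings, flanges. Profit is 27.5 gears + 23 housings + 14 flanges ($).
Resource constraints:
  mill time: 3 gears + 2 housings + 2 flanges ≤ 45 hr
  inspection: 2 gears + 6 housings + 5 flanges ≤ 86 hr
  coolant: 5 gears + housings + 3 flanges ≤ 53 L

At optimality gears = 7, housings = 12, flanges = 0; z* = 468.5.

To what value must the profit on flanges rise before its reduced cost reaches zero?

22

Binding: mill time and inspection. Non-binding: coolant (6 unused).
By complementary slackness, y = 0 for the non-binding constraint.
The binding rows give the dual system: 3·y_mill time + 2·y_inspection = 27.5 and 2·y_mill time + 6·y_inspection = 23.
→ y_mill time = 8.5 and y_inspection = 1.
flanges enters the basis when its profit ≥ yᵀa₃ = 8.5·2 + 1·5 = 22.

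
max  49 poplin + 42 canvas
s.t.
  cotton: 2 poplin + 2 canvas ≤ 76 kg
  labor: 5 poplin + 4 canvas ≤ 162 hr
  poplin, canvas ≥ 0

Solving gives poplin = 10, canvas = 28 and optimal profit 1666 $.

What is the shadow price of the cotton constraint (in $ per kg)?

7

At the optimum: cotton uses 76 of 76 (binding); labor uses 162 of 162 (binding).
The binding rows give the dual system: 2·y_cotton + 5·y_labor = 49 and 2·y_cotton + 4·y_labor = 42.
Solving: y_cotton = 7, y_labor = 7.
Shadow price of cotton = 7.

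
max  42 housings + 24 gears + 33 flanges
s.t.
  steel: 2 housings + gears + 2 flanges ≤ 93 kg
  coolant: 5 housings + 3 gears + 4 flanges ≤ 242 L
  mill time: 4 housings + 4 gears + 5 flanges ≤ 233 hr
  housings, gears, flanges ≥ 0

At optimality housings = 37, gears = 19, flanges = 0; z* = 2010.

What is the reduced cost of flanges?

-3

Binding: steel and coolant. Non-binding: mill time (9 unused).
Slack constraints have shadow price 0 (complementary slackness).
Dual feasibility on the basic columns requires 2·y_steel + 5·y_coolant = 42, 1·y_steel + 3·y_coolant = 24.
→ y_steel = 6 and y_coolant = 6.
Reduced cost of flanges: c₃ − yᵀa₃ = 33 − (6·2 + 6·4) = 33 − 36 = -3.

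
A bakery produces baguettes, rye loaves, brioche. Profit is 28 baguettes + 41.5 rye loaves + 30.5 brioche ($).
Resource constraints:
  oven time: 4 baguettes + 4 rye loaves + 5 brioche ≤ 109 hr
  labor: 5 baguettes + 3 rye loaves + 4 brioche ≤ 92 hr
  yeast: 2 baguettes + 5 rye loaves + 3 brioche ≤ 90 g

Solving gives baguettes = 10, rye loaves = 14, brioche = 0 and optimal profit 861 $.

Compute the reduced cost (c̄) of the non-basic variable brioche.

Binding: labor and yeast. Non-binding: oven time (13 unused).
Since oven time is not tight, its dual is 0.
The binding rows give the dual system: 5·y_labor + 2·y_yeast = 28 and 3·y_labor + 5·y_yeast = 41.5.
This yields shadow prices y_labor = 3, y_yeast = 6.5.
Reduced cost of brioche: c₃ − yᵀa₃ = 30.5 − (3·4 + 6.5·3) = 30.5 − 31.5 = -1.

-1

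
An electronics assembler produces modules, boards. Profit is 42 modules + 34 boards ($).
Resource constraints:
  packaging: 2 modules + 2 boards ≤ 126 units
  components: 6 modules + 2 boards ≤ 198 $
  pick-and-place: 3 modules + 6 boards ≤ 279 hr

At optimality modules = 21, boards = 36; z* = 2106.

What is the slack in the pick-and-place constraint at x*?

pick-and-place used = 3·21 + 6·36 = 279; slack = 279 − 279 = 0.

0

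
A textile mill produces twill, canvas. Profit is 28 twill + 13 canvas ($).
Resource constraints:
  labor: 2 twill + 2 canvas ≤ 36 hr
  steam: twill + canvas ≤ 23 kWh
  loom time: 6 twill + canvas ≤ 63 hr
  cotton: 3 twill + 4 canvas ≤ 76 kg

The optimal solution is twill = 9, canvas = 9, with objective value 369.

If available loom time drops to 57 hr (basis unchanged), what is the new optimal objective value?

351

Binding: labor and loom time. Non-binding: steam (5 unused), cotton (13 unused).
Since steam, cotton are not tight, their duals are 0.
The binding rows give the dual system: 2·y_labor + 6·y_loom time = 28 and 2·y_labor + 1·y_loom time = 13.
Solving: y_labor = 5, y_loom time = 3.
Δz = y_loom time·Δb = 3 × (-6) = -18, so new z* = 369 − 18 = 351.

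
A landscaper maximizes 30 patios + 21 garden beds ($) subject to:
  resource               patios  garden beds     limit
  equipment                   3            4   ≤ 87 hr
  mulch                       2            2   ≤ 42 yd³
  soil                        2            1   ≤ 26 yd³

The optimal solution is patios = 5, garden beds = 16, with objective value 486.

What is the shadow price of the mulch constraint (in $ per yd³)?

6

Binding: mulch and soil. Non-binding: equipment (8 unused).
Slack constraints have shadow price 0 (complementary slackness).
The binding rows give the dual system: 2·y_mulch + 2·y_soil = 30 and 2·y_mulch + 1·y_soil = 21.
→ y_mulch = 6 and y_soil = 9.
Shadow price of mulch = 6.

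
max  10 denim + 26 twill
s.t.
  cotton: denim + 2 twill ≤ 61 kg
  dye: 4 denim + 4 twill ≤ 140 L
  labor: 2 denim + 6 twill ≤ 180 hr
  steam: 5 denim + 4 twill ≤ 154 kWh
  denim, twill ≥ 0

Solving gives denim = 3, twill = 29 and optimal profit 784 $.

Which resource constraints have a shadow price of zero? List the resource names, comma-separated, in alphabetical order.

cotton: 61/61 (binding)
dye: 128/140 (slack 12)
labor: 180/180 (binding)
steam: 131/154 (slack 23)
By complementary slackness, a constraint with positive slack has shadow price 0 → dye, steam.

dye, steam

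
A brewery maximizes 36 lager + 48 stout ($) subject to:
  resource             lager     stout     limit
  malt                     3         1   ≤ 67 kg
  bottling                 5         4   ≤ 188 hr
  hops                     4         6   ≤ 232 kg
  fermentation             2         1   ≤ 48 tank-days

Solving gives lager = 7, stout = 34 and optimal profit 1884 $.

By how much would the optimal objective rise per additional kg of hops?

7.5

Binding: hops and fermentation. Non-binding: malt (12 unused), bottling (17 unused).
By complementary slackness, y = 0 for the non-binding constraints.
From A_Bᵀ y = c: 4·y_hops + 2·y_fermentation = 36; 6·y_hops + 1·y_fermentation = 48.
Solving: y_hops = 7.5, y_fermentation = 3.
Shadow price of hops = 7.5.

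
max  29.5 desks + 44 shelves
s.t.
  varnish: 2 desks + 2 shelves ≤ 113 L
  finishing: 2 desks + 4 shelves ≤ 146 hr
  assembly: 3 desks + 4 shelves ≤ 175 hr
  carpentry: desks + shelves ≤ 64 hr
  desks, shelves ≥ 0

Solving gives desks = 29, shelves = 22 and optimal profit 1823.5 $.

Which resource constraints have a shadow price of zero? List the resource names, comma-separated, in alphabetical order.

varnish: 102/113 (slack 11)
finishing: 146/146 (binding)
assembly: 175/175 (binding)
carpentry: 51/64 (slack 13)
By complementary slackness, a constraint with positive slack has shadow price 0 → carpentry, varnish.

carpentry, varnish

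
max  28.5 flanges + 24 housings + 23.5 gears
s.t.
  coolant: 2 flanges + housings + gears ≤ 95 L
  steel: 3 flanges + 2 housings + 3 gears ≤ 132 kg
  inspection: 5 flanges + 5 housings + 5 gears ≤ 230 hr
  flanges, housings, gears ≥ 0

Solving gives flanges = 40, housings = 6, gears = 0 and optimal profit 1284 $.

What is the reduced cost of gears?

At the optimum: coolant uses 86 of 95 (slack = 9); steel uses 132 of 132 (binding); inspection uses 230 of 230 (binding).
By complementary slackness, y = 0 for the non-binding constraint.
Dual feasibility on the basic columns requires 3·y_steel + 5·y_inspection = 28.5, 2·y_steel + 5·y_inspection = 24.
→ y_steel = 4.5 and y_inspection = 3.
Reduced cost of gears: c₃ − yᵀa₃ = 23.5 − (4.5·3 + 3·5) = 23.5 − 28.5 = -5.

-5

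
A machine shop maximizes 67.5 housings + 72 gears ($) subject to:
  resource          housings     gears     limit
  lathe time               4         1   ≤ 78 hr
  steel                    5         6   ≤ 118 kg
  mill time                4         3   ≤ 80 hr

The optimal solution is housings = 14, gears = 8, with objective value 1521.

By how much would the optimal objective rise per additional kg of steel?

Check each constraint at x*: lathe time 64/78 (slack 14); steel 118/118 (tight); mill time 80/80 (tight).
By complementary slackness, y = 0 for the non-binding constraint.
Dual feasibility on the basic columns requires 5·y_steel + 4·y_mill time = 67.5, 6·y_steel + 3·y_mill time = 72.
Solving: y_steel = 9.5, y_mill time = 5.
Shadow price of steel = 9.5.

9.5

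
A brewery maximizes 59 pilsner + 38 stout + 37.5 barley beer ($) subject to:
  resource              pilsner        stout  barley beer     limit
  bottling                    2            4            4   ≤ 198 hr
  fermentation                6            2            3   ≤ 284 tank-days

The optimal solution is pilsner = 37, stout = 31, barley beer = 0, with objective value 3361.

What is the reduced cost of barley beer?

Check each constraint at x*: bottling 198/198 (tight); fermentation 284/284 (tight).
Dual feasibility on the basic columns requires 2·y_bottling + 6·y_fermentation = 59, 4·y_bottling + 2·y_fermentation = 38.
Solving: y_bottling = 5.5, y_fermentation = 8.
Reduced cost of barley beer: c₃ − yᵀa₃ = 37.5 − (5.5·4 + 8·3) = 37.5 − 46 = -8.5.

-8.5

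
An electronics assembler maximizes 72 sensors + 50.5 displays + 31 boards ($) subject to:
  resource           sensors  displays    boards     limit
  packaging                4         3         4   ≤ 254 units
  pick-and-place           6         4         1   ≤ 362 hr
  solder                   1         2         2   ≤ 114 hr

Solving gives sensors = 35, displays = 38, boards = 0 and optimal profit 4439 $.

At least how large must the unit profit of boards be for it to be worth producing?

Check each constraint at x*: packaging 254/254 (tight); pick-and-place 362/362 (tight); solder 111/114 (slack 3).
Slack constraints have shadow price 0 (complementary slackness).
Dual feasibility on the basic columns requires 4·y_packaging + 6·y_pick-and-place = 72, 3·y_packaging + 4·y_pick-and-place = 50.5.
Solving: y_packaging = 7.5, y_pick-and-place = 7.
boards enters the basis when its profit ≥ yᵀa₃ = 7.5·4 + 7·1 = 37.

37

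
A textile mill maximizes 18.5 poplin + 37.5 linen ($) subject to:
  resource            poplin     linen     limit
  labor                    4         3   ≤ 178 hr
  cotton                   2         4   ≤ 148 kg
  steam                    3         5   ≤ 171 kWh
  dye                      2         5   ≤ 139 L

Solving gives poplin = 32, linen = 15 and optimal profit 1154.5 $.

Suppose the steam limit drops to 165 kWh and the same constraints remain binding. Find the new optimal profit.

Binding: steam and dye. Non-binding: labor (5 unused), cotton (24 unused).
Since labor, cotton are not tight, their duals are 0.
The binding rows give the dual system: 3·y_steam + 2·y_dye = 18.5 and 5·y_steam + 5·y_dye = 37.5.
This yields shadow prices y_steam = 3.5, y_dye = 4.
Δz = y_steam·Δb = 3.5 × (-6) = -21, so new z* = 1154.5 − 21 = 1133.5.

1133.5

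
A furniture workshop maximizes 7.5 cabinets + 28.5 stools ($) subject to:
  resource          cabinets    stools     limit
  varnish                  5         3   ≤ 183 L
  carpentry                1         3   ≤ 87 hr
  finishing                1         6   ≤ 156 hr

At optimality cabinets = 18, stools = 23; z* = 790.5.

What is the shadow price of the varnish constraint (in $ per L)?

At the optimum: varnish uses 159 of 183 (slack = 24); carpentry uses 87 of 87 (binding); finishing uses 156 of 156 (binding).
Since varnish is not tight, its dual is 0.
From A_Bᵀ y = c: 1·y_carpentry + 1·y_finishing = 7.5; 3·y_carpentry + 6·y_finishing = 28.5.
Solving: y_carpentry = 5.5, y_finishing = 2.
Shadow price of varnish = 0.

0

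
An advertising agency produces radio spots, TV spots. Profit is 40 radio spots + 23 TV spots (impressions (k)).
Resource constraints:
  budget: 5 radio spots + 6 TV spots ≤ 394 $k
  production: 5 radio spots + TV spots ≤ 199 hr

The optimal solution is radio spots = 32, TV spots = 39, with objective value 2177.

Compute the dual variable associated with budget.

Both budget and production are binding at x*.
Dual feasibility on the basic columns requires 5·y_budget + 5·y_production = 40, 6·y_budget + 1·y_production = 23.
This yields shadow prices y_budget = 3, y_production = 5.
Shadow price of budget = 3.

3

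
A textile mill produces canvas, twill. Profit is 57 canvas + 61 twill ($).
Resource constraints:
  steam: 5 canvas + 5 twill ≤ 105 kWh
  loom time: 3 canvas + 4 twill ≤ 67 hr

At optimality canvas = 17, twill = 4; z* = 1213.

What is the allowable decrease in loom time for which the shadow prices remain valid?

Binding constraints: steam, loom time. The basis is B = [[5,5],[3,4]] with det 5.
Per unit decrease in loom time, x* moves by d = (1, -1).
The basis stays optimal until twill reaches 0; allowable decrease = 4 hr.

4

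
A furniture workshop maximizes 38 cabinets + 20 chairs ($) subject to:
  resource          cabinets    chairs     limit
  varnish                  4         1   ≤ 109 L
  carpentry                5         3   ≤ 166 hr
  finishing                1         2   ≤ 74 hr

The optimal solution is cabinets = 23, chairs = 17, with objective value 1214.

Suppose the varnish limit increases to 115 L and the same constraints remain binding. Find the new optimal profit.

1226

At the optimum: varnish uses 109 of 109 (binding); carpentry uses 166 of 166 (binding); finishing uses 57 of 74 (slack = 17).
Since finishing is not tight, its dual is 0.
Dual feasibility on the basic columns requires 4·y_varnish + 5·y_carpentry = 38, 1·y_varnish + 3·y_carpentry = 20.
Solving: y_varnish = 2, y_carpentry = 6.
Δz = y_varnish·Δb = 2 × (6) = 12, so new z* = 1214 + 12 = 1226.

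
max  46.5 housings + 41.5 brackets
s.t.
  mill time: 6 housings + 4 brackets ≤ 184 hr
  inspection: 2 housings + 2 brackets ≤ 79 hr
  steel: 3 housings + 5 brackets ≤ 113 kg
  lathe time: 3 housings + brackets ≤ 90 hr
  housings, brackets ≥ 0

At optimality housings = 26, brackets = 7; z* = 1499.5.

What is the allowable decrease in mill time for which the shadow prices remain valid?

93.6

Binding constraints: mill time, steel. The basis is B = [[6,4],[3,5]] with det 18.
Per unit decrease in mill time, x* moves by d = (-0.2778, 0.1667).
The basis stays optimal until housings reaches 0; allowable decrease = 93.6 hr.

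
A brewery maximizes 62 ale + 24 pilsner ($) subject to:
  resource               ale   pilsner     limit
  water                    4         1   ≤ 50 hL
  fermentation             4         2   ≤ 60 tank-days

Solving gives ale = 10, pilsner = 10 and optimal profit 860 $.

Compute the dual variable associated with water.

At the optimum: water uses 50 of 50 (binding); fermentation uses 60 of 60 (binding).
Dual feasibility on the basic columns requires 4·y_water + 4·y_fermentation = 62, 1·y_water + 2·y_fermentation = 24.
Solving: y_water = 7, y_fermentation = 8.5.
Shadow price of water = 7.

7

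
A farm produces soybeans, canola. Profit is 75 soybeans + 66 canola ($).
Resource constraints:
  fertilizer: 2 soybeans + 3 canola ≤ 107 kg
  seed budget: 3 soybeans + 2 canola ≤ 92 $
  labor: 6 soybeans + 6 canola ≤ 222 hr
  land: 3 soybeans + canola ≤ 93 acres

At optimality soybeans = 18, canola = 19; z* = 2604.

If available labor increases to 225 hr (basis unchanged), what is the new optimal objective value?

Check each constraint at x*: fertilizer 93/107 (slack 14); seed budget 92/92 (tight); labor 222/222 (tight); land 73/93 (slack 20).
Since fertilizer, land are not tight, their duals are 0.
From A_Bᵀ y = c: 3·y_seed budget + 6·y_labor = 75; 2·y_seed budget + 6·y_labor = 66.
Solving: y_seed budget = 9, y_labor = 8.
Δz = y_labor·Δb = 8 × (3) = 24, so new z* = 2604 + 24 = 2628.

2628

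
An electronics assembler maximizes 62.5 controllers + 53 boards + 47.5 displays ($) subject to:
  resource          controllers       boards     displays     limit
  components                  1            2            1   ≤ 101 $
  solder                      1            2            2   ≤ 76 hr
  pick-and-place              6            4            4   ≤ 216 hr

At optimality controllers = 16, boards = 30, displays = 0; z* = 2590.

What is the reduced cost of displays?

Binding: solder and pick-and-place. Non-binding: components (25 unused).
Since components is not tight, its dual is 0.
From A_Bᵀ y = c: 1·y_solder + 6·y_pick-and-place = 62.5; 2·y_solder + 4·y_pick-and-place = 53.
→ y_solder = 8.5 and y_pick-and-place = 9.
Reduced cost of displays: c₃ − yᵀa₃ = 47.5 − (8.5·2 + 9·4) = 47.5 − 53 = -5.5.

-5.5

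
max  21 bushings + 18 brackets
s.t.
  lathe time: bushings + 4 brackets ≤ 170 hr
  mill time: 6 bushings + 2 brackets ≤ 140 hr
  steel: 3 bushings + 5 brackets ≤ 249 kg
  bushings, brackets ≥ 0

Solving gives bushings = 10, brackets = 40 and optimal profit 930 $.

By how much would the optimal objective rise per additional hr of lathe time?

3

At the optimum: lathe time uses 170 of 170 (binding); mill time uses 140 of 140 (binding); steel uses 230 of 249 (slack = 19).
Since steel is not tight, its dual is 0.
Dual feasibility on the basic columns requires 1·y_lathe time + 6·y_mill time = 21, 4·y_lathe time + 2·y_mill time = 18.
Solving: y_lathe time = 3, y_mill time = 3.
Shadow price of lathe time = 3.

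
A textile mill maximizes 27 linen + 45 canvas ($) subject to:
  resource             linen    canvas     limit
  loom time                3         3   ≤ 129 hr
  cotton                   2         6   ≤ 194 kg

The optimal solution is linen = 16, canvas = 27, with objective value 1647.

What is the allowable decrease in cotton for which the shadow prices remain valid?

108

Binding constraints: loom time, cotton. The basis is B = [[3,3],[2,6]] with det 12.
Per unit decrease in cotton, x* moves by d = (0.25, -0.25).
The basis stays optimal until canvas reaches 0; allowable decrease = 108 kg.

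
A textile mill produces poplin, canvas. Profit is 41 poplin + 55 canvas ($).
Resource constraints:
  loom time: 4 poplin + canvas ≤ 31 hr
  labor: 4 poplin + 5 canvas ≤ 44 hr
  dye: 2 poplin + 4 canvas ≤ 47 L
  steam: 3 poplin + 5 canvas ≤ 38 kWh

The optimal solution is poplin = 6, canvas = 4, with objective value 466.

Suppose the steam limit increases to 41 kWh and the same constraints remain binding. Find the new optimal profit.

Binding: labor and steam. Non-binding: loom time (3 unused), dye (19 unused).
By complementary slackness, y = 0 for the non-binding constraints.
From A_Bᵀ y = c: 4·y_labor + 3·y_steam = 41; 5·y_labor + 5·y_steam = 55.
Solving: y_labor = 8, y_steam = 3.
Δz = y_steam·Δb = 3 × (3) = 9, so new z* = 466 + 9 = 475.

475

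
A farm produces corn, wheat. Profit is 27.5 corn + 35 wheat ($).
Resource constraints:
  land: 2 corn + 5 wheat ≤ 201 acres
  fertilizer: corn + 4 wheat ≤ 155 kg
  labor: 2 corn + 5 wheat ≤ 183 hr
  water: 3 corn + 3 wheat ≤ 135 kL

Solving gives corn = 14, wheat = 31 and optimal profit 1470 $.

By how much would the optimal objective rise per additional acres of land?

Check each constraint at x*: land 183/201 (slack 18); fertilizer 138/155 (slack 17); labor 183/183 (tight); water 135/135 (tight).
Since land, fertilizer are not tight, their duals are 0.
The binding rows give the dual system: 2·y_labor + 3·y_water = 27.5 and 5·y_labor + 3·y_water = 35.
Solving: y_labor = 2.5, y_water = 7.5.
Shadow price of land = 0.

0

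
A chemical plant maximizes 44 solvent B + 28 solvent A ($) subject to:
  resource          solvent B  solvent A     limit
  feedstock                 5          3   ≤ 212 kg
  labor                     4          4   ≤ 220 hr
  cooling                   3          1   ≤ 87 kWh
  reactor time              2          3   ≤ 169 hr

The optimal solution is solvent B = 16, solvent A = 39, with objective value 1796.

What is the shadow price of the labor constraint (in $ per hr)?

5

Binding: labor and cooling. Non-binding: feedstock (15 unused), reactor time (20 unused).
Since feedstock, reactor time are not tight, their duals are 0.
From A_Bᵀ y = c: 4·y_labor + 3·y_cooling = 44; 4·y_labor + 1·y_cooling = 28.
Solving: y_labor = 5, y_cooling = 8.
Shadow price of labor = 5.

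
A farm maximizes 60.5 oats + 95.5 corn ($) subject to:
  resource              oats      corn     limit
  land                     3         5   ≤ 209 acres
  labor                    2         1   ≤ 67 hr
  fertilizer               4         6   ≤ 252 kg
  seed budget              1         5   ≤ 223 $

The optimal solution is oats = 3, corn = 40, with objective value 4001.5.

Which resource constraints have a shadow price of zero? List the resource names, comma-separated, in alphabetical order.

labor, seed budget

land: 209/209 (binding)
labor: 46/67 (slack 21)
fertilizer: 252/252 (binding)
seed budget: 203/223 (slack 20)
By complementary slackness, a constraint with positive slack has shadow price 0 → labor, seed budget.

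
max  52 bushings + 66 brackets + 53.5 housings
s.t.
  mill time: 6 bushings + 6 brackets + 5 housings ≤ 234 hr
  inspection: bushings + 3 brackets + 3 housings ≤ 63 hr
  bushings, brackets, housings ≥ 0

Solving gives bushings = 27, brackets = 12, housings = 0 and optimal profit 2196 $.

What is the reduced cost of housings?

Both mill time and inspection are binding at x*.
The binding rows give the dual system: 6·y_mill time + 1·y_inspection = 52 and 6·y_mill time + 3·y_inspection = 66.
→ y_mill time = 7.5 and y_inspection = 7.
Reduced cost of housings: c₃ − yᵀa₃ = 53.5 − (7.5·5 + 7·3) = 53.5 − 58.5 = -5.

-5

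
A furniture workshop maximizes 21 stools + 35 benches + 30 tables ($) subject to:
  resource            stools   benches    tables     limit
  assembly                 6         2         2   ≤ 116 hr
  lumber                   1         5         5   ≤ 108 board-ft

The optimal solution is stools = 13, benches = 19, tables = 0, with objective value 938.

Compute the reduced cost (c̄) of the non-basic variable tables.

-5

Check each constraint at x*: assembly 116/116 (tight); lumber 108/108 (tight).
From A_Bᵀ y = c: 6·y_assembly + 1·y_lumber = 21; 2·y_assembly + 5·y_lumber = 35.
Solving: y_assembly = 2.5, y_lumber = 6.
Reduced cost of tables: c₃ − yᵀa₃ = 30 − (2.5·2 + 6·5) = 30 − 35 = -5.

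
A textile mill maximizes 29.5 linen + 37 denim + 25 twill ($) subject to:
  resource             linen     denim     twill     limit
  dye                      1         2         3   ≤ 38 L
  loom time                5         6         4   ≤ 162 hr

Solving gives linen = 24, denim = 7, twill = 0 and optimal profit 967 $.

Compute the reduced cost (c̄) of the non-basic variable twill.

At the optimum: dye uses 38 of 38 (binding); loom time uses 162 of 162 (binding).
From A_Bᵀ y = c: 1·y_dye + 5·y_loom time = 29.5; 2·y_dye + 6·y_loom time = 37.
→ y_dye = 2 and y_loom time = 5.5.
Reduced cost of twill: c₃ − yᵀa₃ = 25 − (2·3 + 5.5·4) = 25 − 28 = -3.

-3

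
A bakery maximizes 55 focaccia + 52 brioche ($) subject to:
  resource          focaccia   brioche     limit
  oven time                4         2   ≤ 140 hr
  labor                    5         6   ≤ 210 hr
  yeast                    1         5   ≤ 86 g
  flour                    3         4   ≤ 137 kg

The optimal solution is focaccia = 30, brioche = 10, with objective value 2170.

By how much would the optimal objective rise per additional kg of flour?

Check each constraint at x*: oven time 140/140 (tight); labor 210/210 (tight); yeast 80/86 (slack 6); flour 130/137 (slack 7).
By complementary slackness, y = 0 for the non-binding constraints.
Dual feasibility on the basic columns requires 4·y_oven time + 5·y_labor = 55, 2·y_oven time + 6·y_labor = 52.
→ y_oven time = 5 and y_labor = 7.
Shadow price of flour = 0.

0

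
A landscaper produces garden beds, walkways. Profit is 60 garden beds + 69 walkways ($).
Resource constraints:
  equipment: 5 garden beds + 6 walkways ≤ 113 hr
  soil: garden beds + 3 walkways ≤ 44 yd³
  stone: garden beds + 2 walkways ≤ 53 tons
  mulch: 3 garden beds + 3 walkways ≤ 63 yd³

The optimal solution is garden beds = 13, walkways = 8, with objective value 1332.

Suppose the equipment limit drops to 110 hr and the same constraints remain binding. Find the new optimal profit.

Binding: equipment and mulch. Non-binding: soil (7 unused), stone (24 unused).
Slack constraints have shadow price 0 (complementary slackness).
The binding rows give the dual system: 5·y_equipment + 3·y_mulch = 60 and 6·y_equipment + 3·y_mulch = 69.
→ y_equipment = 9 and y_mulch = 5.
Δz = y_equipment·Δb = 9 × (-3) = -27, so new z* = 1332 − 27 = 1305.

1305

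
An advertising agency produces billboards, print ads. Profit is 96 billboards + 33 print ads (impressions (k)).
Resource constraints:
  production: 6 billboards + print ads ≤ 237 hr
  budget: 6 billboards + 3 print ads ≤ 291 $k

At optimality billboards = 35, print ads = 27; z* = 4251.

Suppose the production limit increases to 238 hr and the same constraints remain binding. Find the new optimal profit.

4258.5

Check each constraint at x*: production 237/237 (tight); budget 291/291 (tight).
Dual feasibility on the basic columns requires 6·y_production + 6·y_budget = 96, 1·y_production + 3·y_budget = 33.
→ y_production = 7.5 and y_budget = 8.5.
Δz = y_production·Δb = 7.5 × (1) = 7.5, so new z* = 4251 + 7.5 = 4258.5.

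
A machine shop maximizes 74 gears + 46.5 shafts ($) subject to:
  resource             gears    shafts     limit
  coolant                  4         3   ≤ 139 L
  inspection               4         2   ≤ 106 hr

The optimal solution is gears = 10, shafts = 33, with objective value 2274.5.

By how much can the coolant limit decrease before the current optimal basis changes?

Binding constraints: coolant, inspection. The basis is B = [[4,3],[4,2]] with det -4.
Per unit decrease in coolant, x* moves by d = (0.5, -1).
The basis stays optimal until shafts reaches 0; allowable decrease = 33 L.

33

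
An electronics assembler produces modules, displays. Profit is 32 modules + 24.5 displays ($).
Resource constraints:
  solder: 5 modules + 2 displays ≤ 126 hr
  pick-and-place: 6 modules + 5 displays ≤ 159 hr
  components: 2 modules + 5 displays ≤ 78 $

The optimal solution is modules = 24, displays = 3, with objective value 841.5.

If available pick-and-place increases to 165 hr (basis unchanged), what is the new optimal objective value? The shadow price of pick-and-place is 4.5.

Δb = 6, so new z* = 841.5 + (4.5)·(6) = 841.5 + 27 = 868.5.

868.5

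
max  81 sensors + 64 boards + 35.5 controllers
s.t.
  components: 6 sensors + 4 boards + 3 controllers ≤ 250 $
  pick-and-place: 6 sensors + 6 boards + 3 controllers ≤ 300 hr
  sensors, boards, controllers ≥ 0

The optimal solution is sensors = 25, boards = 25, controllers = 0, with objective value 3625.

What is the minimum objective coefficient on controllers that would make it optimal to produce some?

40.5

Both components and pick-and-place are binding at x*.
Dual feasibility on the basic columns requires 6·y_components + 6·y_pick-and-place = 81, 4·y_components + 6·y_pick-and-place = 64.
→ y_components = 8.5 and y_pick-and-place = 5.
controllers enters the basis when its profit ≥ yᵀa₃ = 8.5·3 + 5·3 = 40.5.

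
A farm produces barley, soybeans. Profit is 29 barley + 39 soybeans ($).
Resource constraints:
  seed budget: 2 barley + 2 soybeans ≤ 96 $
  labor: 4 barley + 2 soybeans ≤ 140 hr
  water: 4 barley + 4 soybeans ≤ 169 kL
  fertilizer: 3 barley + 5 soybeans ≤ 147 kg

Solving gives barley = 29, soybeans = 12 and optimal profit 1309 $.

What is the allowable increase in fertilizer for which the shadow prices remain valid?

Binding constraints: labor, fertilizer. The basis is B = [[4,2],[3,5]] with det 14.
Per unit increase in fertilizer, x* moves by d = (-0.1429, 0.2857).
The basis stays optimal until water becomes binding; allowable increase = 8.75 kg.

8.75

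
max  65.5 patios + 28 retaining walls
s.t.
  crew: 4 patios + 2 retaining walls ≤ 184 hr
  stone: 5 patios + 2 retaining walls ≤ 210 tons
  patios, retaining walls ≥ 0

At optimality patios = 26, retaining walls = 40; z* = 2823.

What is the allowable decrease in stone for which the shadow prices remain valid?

Binding constraints: crew, stone. The basis is B = [[4,2],[5,2]] with det -2.
Per unit decrease in stone, x* moves by d = (-1, 2).
The basis stays optimal until patios reaches 0; allowable decrease = 26 tons.

26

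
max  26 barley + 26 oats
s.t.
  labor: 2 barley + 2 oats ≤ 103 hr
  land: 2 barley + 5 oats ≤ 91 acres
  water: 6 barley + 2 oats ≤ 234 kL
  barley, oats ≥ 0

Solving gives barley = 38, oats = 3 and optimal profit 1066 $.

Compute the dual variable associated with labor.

At the optimum: labor uses 82 of 103 (slack = 21); land uses 91 of 91 (binding); water uses 234 of 234 (binding).
By complementary slackness, y = 0 for the non-binding constraint.
From A_Bᵀ y = c: 2·y_land + 6·y_water = 26; 5·y_land + 2·y_water = 26.
→ y_land = 4 and y_water = 3.
Shadow price of labor = 0.

0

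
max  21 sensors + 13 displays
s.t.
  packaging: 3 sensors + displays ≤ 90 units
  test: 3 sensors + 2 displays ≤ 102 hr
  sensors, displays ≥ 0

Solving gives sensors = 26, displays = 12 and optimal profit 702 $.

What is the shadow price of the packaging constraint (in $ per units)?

1

Both packaging and test are binding at x*.
Dual feasibility on the basic columns requires 3·y_packaging + 3·y_test = 21, 1·y_packaging + 2·y_test = 13.
Solving: y_packaging = 1, y_test = 6.
Shadow price of packaging = 1.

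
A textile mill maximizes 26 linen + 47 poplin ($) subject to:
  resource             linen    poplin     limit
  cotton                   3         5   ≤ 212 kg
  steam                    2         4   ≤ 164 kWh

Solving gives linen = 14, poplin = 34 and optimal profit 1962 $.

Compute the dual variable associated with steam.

5.5

Check each constraint at x*: cotton 212/212 (tight); steam 164/164 (tight).
The binding rows give the dual system: 3·y_cotton + 2·y_steam = 26 and 5·y_cotton + 4·y_steam = 47.
This yields shadow prices y_cotton = 5, y_steam = 5.5.
Shadow price of steam = 5.5.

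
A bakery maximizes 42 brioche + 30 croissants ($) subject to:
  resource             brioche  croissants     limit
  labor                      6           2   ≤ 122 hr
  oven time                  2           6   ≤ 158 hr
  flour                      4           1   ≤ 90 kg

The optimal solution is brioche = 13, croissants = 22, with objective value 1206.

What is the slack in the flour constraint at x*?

16

flour used = 4·13 + 1·22 = 74; slack = 90 − 74 = 16.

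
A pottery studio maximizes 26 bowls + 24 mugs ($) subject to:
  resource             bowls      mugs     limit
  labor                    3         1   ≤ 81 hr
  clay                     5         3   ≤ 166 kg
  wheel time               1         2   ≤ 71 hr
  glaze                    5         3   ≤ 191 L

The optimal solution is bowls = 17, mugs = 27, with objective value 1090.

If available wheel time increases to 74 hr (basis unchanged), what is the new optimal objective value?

1108

Binding: clay and wheel time. Non-binding: labor (3 unused), glaze (25 unused).
Slack constraints have shadow price 0 (complementary slackness).
Dual feasibility on the basic columns requires 5·y_clay + 1·y_wheel time = 26, 3·y_clay + 2·y_wheel time = 24.
Solving: y_clay = 4, y_wheel time = 6.
Δz = y_wheel time·Δb = 6 × (3) = 18, so new z* = 1090 + 18 = 1108.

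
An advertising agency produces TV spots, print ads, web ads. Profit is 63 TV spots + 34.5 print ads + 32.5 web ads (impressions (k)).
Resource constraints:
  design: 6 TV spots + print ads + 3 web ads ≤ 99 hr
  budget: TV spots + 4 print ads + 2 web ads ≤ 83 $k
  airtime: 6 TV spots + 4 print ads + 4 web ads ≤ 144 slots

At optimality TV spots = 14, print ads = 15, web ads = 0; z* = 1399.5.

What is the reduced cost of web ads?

At the optimum: design uses 99 of 99 (binding); budget uses 74 of 83 (slack = 9); airtime uses 144 of 144 (binding).
By complementary slackness, y = 0 for the non-binding constraint.
Dual feasibility on the basic columns requires 6·y_design + 6·y_airtime = 63, 1·y_design + 4·y_airtime = 34.5.
→ y_design = 2.5 and y_airtime = 8.
Reduced cost of web ads: c₃ − yᵀa₃ = 32.5 − (2.5·3 + 8·4) = 32.5 − 39.5 = -7.

-7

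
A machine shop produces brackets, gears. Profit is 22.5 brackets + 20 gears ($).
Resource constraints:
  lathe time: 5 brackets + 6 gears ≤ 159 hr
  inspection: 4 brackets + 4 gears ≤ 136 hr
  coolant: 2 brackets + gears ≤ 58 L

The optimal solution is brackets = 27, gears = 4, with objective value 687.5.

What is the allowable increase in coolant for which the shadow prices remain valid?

Binding constraints: lathe time, coolant. The basis is B = [[5,6],[2,1]] with det -7.
Per unit increase in coolant, x* moves by d = (0.8571, -0.7143).
The basis stays optimal until gears reaches 0; allowable increase = 5.6 L.

5.6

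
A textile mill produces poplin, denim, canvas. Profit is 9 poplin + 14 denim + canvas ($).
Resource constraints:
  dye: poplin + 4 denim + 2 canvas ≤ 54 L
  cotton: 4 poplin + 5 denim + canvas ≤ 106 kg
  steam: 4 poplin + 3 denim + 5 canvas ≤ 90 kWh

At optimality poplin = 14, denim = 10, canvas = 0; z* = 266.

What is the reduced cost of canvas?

-3

Check each constraint at x*: dye 54/54 (tight); cotton 106/106 (tight); steam 86/90 (slack 4).
Slack constraints have shadow price 0 (complementary slackness).
Dual feasibility on the basic columns requires 1·y_dye + 4·y_cotton = 9, 4·y_dye + 5·y_cotton = 14.
Solving: y_dye = 1, y_cotton = 2.
Reduced cost of canvas: c₃ − yᵀa₃ = 1 − (1·2 + 2·1) = 1 − 4 = -3.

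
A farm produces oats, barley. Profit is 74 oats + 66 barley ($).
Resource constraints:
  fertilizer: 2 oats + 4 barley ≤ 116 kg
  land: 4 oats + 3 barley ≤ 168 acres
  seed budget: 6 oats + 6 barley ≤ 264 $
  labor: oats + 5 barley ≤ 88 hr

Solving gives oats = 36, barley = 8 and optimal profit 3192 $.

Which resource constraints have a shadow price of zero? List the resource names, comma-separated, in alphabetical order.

fertilizer: 104/116 (slack 12)
land: 168/168 (binding)
seed budget: 264/264 (binding)
labor: 76/88 (slack 12)
By complementary slackness, a constraint with positive slack has shadow price 0 → fertilizer, labor.

fertilizer, labor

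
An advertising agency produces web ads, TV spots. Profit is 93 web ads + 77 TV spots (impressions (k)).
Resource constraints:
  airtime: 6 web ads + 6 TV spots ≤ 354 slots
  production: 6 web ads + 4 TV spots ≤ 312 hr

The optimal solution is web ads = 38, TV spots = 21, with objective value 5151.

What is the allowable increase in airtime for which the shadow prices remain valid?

114

Binding constraints: airtime, production. The basis is B = [[6,6],[6,4]] with det -12.
Per unit increase in airtime, x* moves by d = (-0.3333, 0.5).
The basis stays optimal until web ads reaches 0; allowable increase = 114 slots.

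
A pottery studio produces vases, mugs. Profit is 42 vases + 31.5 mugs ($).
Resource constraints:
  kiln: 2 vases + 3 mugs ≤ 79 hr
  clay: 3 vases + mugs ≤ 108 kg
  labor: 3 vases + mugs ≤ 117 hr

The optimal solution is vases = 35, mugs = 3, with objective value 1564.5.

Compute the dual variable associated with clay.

9

At the optimum: kiln uses 79 of 79 (binding); clay uses 108 of 108 (binding); labor uses 108 of 117 (slack = 9).
Slack constraints have shadow price 0 (complementary slackness).
The binding rows give the dual system: 2·y_kiln + 3·y_clay = 42 and 3·y_kiln + 1·y_clay = 31.5.
Solving: y_kiln = 7.5, y_clay = 9.
Shadow price of clay = 9.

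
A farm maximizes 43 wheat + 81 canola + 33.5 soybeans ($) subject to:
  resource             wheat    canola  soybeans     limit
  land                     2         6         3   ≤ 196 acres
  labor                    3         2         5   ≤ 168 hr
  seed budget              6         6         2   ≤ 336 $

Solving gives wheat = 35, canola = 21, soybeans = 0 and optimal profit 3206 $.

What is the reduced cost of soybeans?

Check each constraint at x*: land 196/196 (tight); labor 147/168 (slack 21); seed budget 336/336 (tight).
By complementary slackness, y = 0 for the non-binding constraint.
From A_Bᵀ y = c: 2·y_land + 6·y_seed budget = 43; 6·y_land + 6·y_seed budget = 81.
Solving: y_land = 9.5, y_seed budget = 4.
Reduced cost of soybeans: c₃ − yᵀa₃ = 33.5 − (9.5·3 + 4·2) = 33.5 − 36.5 = -3.

-3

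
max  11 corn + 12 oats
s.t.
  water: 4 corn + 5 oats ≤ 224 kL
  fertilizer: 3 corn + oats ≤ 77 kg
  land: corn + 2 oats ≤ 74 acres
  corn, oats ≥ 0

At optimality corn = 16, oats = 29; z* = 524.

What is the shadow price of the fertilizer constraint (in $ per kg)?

2

Binding: fertilizer and land. Non-binding: water (15 unused).
Slack constraints have shadow price 0 (complementary slackness).
Dual feasibility on the basic columns requires 3·y_fertilizer + 1·y_land = 11, 1·y_fertilizer + 2·y_land = 12.
→ y_fertilizer = 2 and y_land = 5.
Shadow price of fertilizer = 2.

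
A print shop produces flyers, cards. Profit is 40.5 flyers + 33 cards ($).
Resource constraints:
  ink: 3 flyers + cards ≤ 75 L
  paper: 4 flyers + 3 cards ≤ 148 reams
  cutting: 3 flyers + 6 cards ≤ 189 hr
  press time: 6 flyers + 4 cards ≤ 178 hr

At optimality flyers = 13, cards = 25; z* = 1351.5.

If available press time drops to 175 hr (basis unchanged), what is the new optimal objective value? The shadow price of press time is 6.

Δb = -3, so new z* = 1351.5 + (6)·(-3) = 1351.5 − 18 = 1333.5.

1333.5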